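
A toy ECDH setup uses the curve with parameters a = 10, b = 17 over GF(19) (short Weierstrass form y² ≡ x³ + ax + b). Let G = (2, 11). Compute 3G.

(8, 18)

Repeated addition: build up to 3G.
2G: tangent at (2, 11): λ = (3·2² + 10)/(2·11) ≡ 3/3. 3⁻¹ ≡ 13 (mod 19), so λ ≡ 3·13 ≡ 1.
  x = λ² - 2 - 2 = 1 - 4 ≡ 16; y = λ·(2 - 16) - 11 ≡ 13. → (16, 13)
3G: (16, 13) + (2, 11). λ = (11 - 13)/(2 - 16) ≡ 17/5 mod 19. 5⁻¹ ≡ 4 (mod 19) since 5·4 = 20 ≡ 1, so λ ≡ 11.
  x = λ² - 16 - 2 = 121 - 18 ≡ 8; y = λ·(16 - 8) - 13 ≡ 18. → (8, 18)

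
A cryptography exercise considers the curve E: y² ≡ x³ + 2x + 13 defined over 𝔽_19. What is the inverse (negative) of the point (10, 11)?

(10, 8)

-(10, 11) = (10, -11 mod 19) = (10, 8).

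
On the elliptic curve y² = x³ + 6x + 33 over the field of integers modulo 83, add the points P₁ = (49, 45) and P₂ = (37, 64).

(7, 13)

(49, 45) + (37, 64). λ = (64 - 45)/(37 - 49) ≡ 19/71 mod 83. 71⁻¹ ≡ 76 (mod 83) since 71·76 = 5396 ≡ 1, so λ ≡ 33.
  x = λ² - 49 - 37 = 1089 - 86 ≡ 7; y = λ·(49 - 7) - 45 ≡ 13. → (7, 13)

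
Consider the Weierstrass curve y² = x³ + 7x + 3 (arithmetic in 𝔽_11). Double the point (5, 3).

tangent at (5, 3): λ = (3·5² + 7)/(2·3) ≡ 5/6. 6⁻¹ ≡ 2 (mod 11), so λ ≡ 5·2 ≡ 10.
  x = λ² - 5 - 5 = 100 - 10 ≡ 2; y = λ·(5 - 2) - 3 ≡ 5. → (2, 5)

(2, 5)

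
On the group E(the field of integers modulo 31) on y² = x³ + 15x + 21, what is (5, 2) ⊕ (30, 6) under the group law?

(24, 21)

(5, 2) + (30, 6). λ = (6 - 2)/(30 - 5) ≡ 4/25 mod 31. 25⁻¹ ≡ 5 (mod 31) since 25·5 = 125 ≡ 1, so λ ≡ 20.
  x = λ² - 5 - 30 = 400 - 35 ≡ 24; y = λ·(5 - 24) - 2 ≡ 21. → (24, 21)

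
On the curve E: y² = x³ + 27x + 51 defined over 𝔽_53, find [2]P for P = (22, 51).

tangent at (22, 51): λ = (3·22² + 27)/(2·51) ≡ 48/49. 49⁻¹ ≡ 13 (mod 53) since 49·13 = 637 ≡ 1, so λ ≡ 48·13 ≡ 41.
  x = λ² - 22 - 22 = 1681 - 44 ≡ 47; y = λ·(22 - 47) - 51 ≡ 37. → (47, 37)

(47, 37)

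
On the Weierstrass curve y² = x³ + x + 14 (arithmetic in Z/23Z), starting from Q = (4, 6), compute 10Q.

Double-and-add on 10 = (1010)₂. Start with Q = (4, 6) for the leading 1-bit.
double: tangent at (4, 6): λ = (3·4² + 1)/(2·6) ≡ 3/12. 12⁻¹ ≡ 2 (mod 23) since 12·2 = 24 ≡ 1, so λ ≡ 3·2 ≡ 6.
  x = λ² - 4 - 4 = 36 - 8 ≡ 5; y = λ·(4 - 5) - 6 ≡ 11. → (5, 11)
double: tangent at (5, 11): λ = (3·5² + 1)/(2·11) ≡ 7/22. 22⁻¹ ≡ 22 (mod 23) since 22·22 = 484 ≡ 1, so λ ≡ 7·22 ≡ 16.
  x = λ² - 5 - 5 = 256 - 10 ≡ 16; y = λ·(5 - 16) - 11 ≡ 20. → (16, 20)
add Q: (16, 20) + (4, 6). λ = (6 - 20)/(4 - 16) ≡ 9/11 mod 23. 11⁻¹ ≡ 21 (mod 23) since 11·21 = 231 ≡ 1, so λ ≡ 5.
  x = λ² - 16 - 4 = 25 - 20 ≡ 5; y = λ·(16 - 5) - 20 ≡ 12. → (5, 12)
double: tangent at (5, 12): λ = (3·5² + 1)/(2·12) ≡ 7/1. 1⁻¹ ≡ 1 (mod 23), so λ ≡ 7·1 ≡ 7.
  x = λ² - 5 - 5 = 49 - 10 ≡ 16; y = λ·(5 - 16) - 12 ≡ 3. → (16, 3)

(16, 3)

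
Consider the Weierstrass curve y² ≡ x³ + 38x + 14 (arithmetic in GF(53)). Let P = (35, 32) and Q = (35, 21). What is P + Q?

O

The two points share x = 35 and their y-coordinates satisfy 32 + 21 ≡ 0 (mod 53), so they are inverses. Their sum is ∞.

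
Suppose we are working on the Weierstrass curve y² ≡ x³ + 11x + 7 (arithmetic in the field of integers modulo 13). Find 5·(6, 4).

Write G = (6, 4).
Repeated addition: build up to 5G.
2G: tangent at (6, 4): λ = (3·6² + 11)/(2·4) ≡ 2/8. 8⁻¹ ≡ 5 (mod 13) since 8·5 = 40 ≡ 1, so λ ≡ 2·5 ≡ 10.
  x = λ² - 6 - 6 = 100 - 12 ≡ 10; y = λ·(6 - 10) - 4 ≡ 8. → (10, 8)
3G: (10, 8) + (6, 4). λ = (4 - 8)/(6 - 10) ≡ 9/9 mod 13. 9⁻¹ ≡ 3 (mod 13) since 9·3 = 27 ≡ 1, so λ ≡ 1.
  x = λ² - 10 - 6 = 1 - 16 ≡ 11; y = λ·(10 - 11) - 8 ≡ 4. → (11, 4)
4G: (11, 4) + (6, 4). λ = (4 - 4)/(6 - 11) ≡ 0/8 mod 13. 8⁻¹ ≡ 5 (mod 13), so λ ≡ 0.
  x = λ² - 11 - 6 = 0 - 17 ≡ 9; y = λ·(11 - 9) - 4 ≡ 9. → (9, 9)
5G: (9, 9) + (6, 4). λ = (4 - 9)/(6 - 9) ≡ 8/10 mod 13. 10⁻¹ ≡ 4 (mod 13), so λ ≡ 6.
  x = λ² - 9 - 6 = 36 - 15 ≡ 8; y = λ·(9 - 8) - 9 ≡ 10. → (8, 10)

(8, 10)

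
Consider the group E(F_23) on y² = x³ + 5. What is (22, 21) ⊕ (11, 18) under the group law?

(22, 21) + (11, 18). λ = (18 - 21)/(11 - 22) ≡ 20/12 mod 23. 12⁻¹ ≡ 2 (mod 23) since 12·2 = 24 ≡ 1, so λ ≡ 17.
  x = λ² - 22 - 11 = 289 - 33 ≡ 3; y = λ·(22 - 3) - 21 ≡ 3. → (3, 3)

(3, 3)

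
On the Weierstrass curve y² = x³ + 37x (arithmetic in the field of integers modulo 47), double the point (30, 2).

tangent at (30, 2): λ = (3·30² + 37)/(2·2) ≡ 11/4. 4⁻¹ ≡ 12 (mod 47) since 4·12 = 48 ≡ 1, so λ ≡ 11·12 ≡ 38.
  x = λ² - 30 - 30 = 1444 - 60 ≡ 21; y = λ·(30 - 21) - 2 ≡ 11. → (21, 11)

(21, 11)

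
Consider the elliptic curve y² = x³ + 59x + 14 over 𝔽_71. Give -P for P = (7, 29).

-(7, 29) = (7, -29 mod 71) = (7, 42).

(7, 42)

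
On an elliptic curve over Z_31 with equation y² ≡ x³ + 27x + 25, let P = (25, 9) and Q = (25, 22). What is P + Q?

The two points share x = 25 and their y-coordinates satisfy 9 + 22 ≡ 0 (mod 31), so they are inverses. Their sum is O.

O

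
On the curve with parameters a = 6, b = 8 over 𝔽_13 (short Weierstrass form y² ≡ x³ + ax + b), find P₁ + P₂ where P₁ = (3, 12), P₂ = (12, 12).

(3, 12) + (12, 12). λ = (12 - 12)/(12 - 3) ≡ 0/9 mod 13. 9⁻¹ ≡ 3 (mod 13) since 9·3 = 27 ≡ 1, so λ ≡ 0.
  x = λ² - 3 - 12 = 0 - 15 ≡ 11; y = λ·(3 - 11) - 12 ≡ 1. → (11, 1)

(11, 1)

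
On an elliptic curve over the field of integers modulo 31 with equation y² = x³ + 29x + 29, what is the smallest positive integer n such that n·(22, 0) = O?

2

2P: (22, 0) + (22, 0): same x and y₁ ≡ -y₂, so the sum is O.
2P = O, so the order is 2.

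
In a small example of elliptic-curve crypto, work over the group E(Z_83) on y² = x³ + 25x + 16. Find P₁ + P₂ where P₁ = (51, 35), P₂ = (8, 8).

(51, 35) + (8, 8). λ = (8 - 35)/(8 - 51) ≡ 56/40 mod 83. 40⁻¹ ≡ 27 (mod 83), so λ ≡ 18.
  x = λ² - 51 - 8 = 324 - 59 ≡ 16; y = λ·(51 - 16) - 35 ≡ 14. → (16, 14)

(16, 14)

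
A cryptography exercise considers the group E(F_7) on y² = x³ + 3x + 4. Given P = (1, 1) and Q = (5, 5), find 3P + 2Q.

(1, 6)

First 3P:
Repeated addition: build up to 3P.
2P: tangent at (1, 1): λ = (3·1² + 3)/(2·1) ≡ 6/2. 2⁻¹ ≡ 4 (mod 7) since 2·4 = 8 ≡ 1, so λ ≡ 6·4 ≡ 3.
  x = λ² - 1 - 1 = 9 - 2 ≡ 0; y = λ·(1 - 0) - 1 ≡ 2. → (0, 2)
3P: (0, 2) + (1, 1). λ = (1 - 2)/(1 - 0) ≡ 6/1 mod 7. 1⁻¹ ≡ 1 (mod 7), so λ ≡ 6.
  x = λ² - 0 - 1 = 36 - 1 ≡ 0; y = λ·(0 - 0) - 2 ≡ 5. → (0, 5)
3P = (0, 5).
Next 2Q:
Repeated addition: build up to 2Q.
2Q: tangent at (5, 5): λ = (3·5² + 3)/(2·5) ≡ 1/3. 3⁻¹ ≡ 5 (mod 7), so λ ≡ 1·5 ≡ 5.
  x = λ² - 5 - 5 = 25 - 10 ≡ 1; y = λ·(5 - 1) - 5 ≡ 1. → (1, 1)
2Q = (1, 1).
Finally 3P + 2Q:
(0, 5) + (1, 1). λ = (1 - 5)/(1 - 0) ≡ 3/1 mod 7. 1⁻¹ ≡ 1 (mod 7) since 1·1 = 1 ≡ 1, so λ ≡ 3.
  x = λ² - 0 - 1 = 9 - 1 ≡ 1; y = λ·(0 - 1) - 5 ≡ 6. → (1, 6)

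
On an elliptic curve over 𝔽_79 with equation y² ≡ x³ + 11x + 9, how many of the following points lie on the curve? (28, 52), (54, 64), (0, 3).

2

(28, 52): 52² ≡ 18, rhs ≡ 70 → off.
(54, 64): 64² ≡ 67, rhs ≡ 67 → on.
(0, 3): 3² ≡ 9, rhs ≡ 9 → on.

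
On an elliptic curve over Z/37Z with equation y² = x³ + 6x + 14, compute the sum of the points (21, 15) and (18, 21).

(21, 15) + (18, 21). λ = (21 - 15)/(18 - 21) ≡ 6/34 mod 37. 34⁻¹ ≡ 12 (mod 37) since 34·12 = 408 ≡ 1, so λ ≡ 35.
  x = λ² - 21 - 18 = 1225 - 39 ≡ 2; y = λ·(21 - 2) - 15 ≡ 21. → (2, 21)

(2, 21)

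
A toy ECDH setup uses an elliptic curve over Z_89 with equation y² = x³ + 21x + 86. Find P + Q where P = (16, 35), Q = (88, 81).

(65, 40)

(16, 35) + (88, 81). λ = (81 - 35)/(88 - 16) ≡ 46/72 mod 89. 72⁻¹ ≡ 68 (mod 89), so λ ≡ 13.
  x = λ² - 16 - 88 = 169 - 104 ≡ 65; y = λ·(16 - 65) - 35 ≡ 40. → (65, 40)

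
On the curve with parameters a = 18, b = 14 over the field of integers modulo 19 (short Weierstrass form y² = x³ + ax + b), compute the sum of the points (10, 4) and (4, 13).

(10, 4) + (4, 13). λ = (13 - 4)/(4 - 10) ≡ 9/13 mod 19. 13⁻¹ ≡ 3 (mod 19), so λ ≡ 8.
  x = λ² - 10 - 4 = 64 - 14 ≡ 12; y = λ·(10 - 12) - 4 ≡ 18. → (12, 18)

(12, 18)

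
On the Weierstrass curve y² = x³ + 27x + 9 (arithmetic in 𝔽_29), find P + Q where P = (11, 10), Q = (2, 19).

(17, 25)

(11, 10) + (2, 19). λ = (19 - 10)/(2 - 11) ≡ 9/20 mod 29. 20⁻¹ ≡ 16 (mod 29) since 20·16 = 320 ≡ 1, so λ ≡ 28.
  x = λ² - 11 - 2 = 784 - 13 ≡ 17; y = λ·(11 - 17) - 10 ≡ 25. → (17, 25)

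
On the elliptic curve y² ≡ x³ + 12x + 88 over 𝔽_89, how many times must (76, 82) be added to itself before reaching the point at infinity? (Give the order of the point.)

2P: tangent at (76, 82): λ = (3·76² + 12)/(2·82) ≡ 74/75. 75⁻¹ ≡ 19 (mod 89) since 75·19 = 1425 ≡ 1, so λ ≡ 74·19 ≡ 71.
  x = λ² - 76 - 76 = 5041 - 152 ≡ 83; y = λ·(76 - 83) - 82 ≡ 44. → (83, 44)
3P: (83, 44) + (76, 82). λ = (82 - 44)/(76 - 83) ≡ 38/82 mod 89. 82⁻¹ ≡ 38 (mod 89) since 82·38 = 3116 ≡ 1, so λ ≡ 20.
  x = λ² - 83 - 76 = 400 - 159 ≡ 63; y = λ·(83 - 63) - 44 ≡ 0. → (63, 0)
4P: (63, 0) + (76, 82). λ = (82 - 0)/(76 - 63) ≡ 82/13 mod 89. 13⁻¹ ≡ 48 (mod 89) since 13·48 = 624 ≡ 1, so λ ≡ 20.
  x = λ² - 63 - 76 = 400 - 139 ≡ 83; y = λ·(63 - 83) - 0 ≡ 45. → (83, 45)
5P: (83, 45) + (76, 82). λ = (82 - 45)/(76 - 83) ≡ 37/82 mod 89. 82⁻¹ ≡ 38 (mod 89) since 82·38 = 3116 ≡ 1, so λ ≡ 71.
  x = λ² - 83 - 76 = 5041 - 159 ≡ 76; y = λ·(83 - 76) - 45 ≡ 7. → (76, 7)
6P: (76, 7) + (76, 82): same x and y₁ ≡ -y₂, so the sum is the point at infinity.
6P = the point at infinity, so the order is 6.

6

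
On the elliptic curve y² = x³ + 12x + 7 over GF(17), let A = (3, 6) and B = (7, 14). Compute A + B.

(11, 12)

(3, 6) + (7, 14). λ = (14 - 6)/(7 - 3) ≡ 8/4 mod 17. 4⁻¹ ≡ 13 (mod 17), so λ ≡ 2.
  x = λ² - 3 - 7 = 4 - 10 ≡ 11; y = λ·(3 - 11) - 6 ≡ 12. → (11, 12)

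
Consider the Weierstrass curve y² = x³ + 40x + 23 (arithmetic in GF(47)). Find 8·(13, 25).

Write Q = (13, 25).
Double-and-add on 8 = (1000)₂. Start with Q = (13, 25) for the leading 1-bit.
double: tangent at (13, 25): λ = (3·13² + 40)/(2·25) ≡ 30/3. 3⁻¹ ≡ 16 (mod 47), so λ ≡ 30·16 ≡ 10.
  x = λ² - 13 - 13 = 100 - 26 ≡ 27; y = λ·(13 - 27) - 25 ≡ 23. → (27, 23)
double: tangent at (27, 23): λ = (3·27² + 40)/(2·23) ≡ 18/46. 46⁻¹ ≡ 46 (mod 47), so λ ≡ 18·46 ≡ 29.
  x = λ² - 27 - 27 = 841 - 54 ≡ 35; y = λ·(27 - 35) - 23 ≡ 27. → (35, 27)
double: tangent at (35, 27): λ = (3·35² + 40)/(2·27) ≡ 2/7. 7⁻¹ ≡ 27 (mod 47) since 7·27 = 189 ≡ 1, so λ ≡ 2·27 ≡ 7.
  x = λ² - 35 - 35 = 49 - 70 ≡ 26; y = λ·(35 - 26) - 27 ≡ 36. → (26, 36)

(26, 36)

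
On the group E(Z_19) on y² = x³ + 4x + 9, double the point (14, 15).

(14, 4)

tangent at (14, 15): λ = (3·14² + 4)/(2·15) ≡ 3/11. 11⁻¹ ≡ 7 (mod 19), so λ ≡ 3·7 ≡ 2.
  x = λ² - 14 - 14 = 4 - 28 ≡ 14; y = λ·(14 - 14) - 15 ≡ 4. → (14, 4)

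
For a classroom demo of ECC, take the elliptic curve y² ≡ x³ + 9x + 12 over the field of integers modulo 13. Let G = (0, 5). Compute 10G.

Double-and-add on 10 = (1010)₂. Start with G = (0, 5) for the leading 1-bit.
double: tangent at (0, 5): λ = (3·0² + 9)/(2·5) ≡ 9/10. 10⁻¹ ≡ 4 (mod 13), so λ ≡ 9·4 ≡ 10.
  x = λ² - 0 - 0 = 100 - 0 ≡ 9; y = λ·(0 - 9) - 5 ≡ 9. → (9, 9)
double: tangent at (9, 9): λ = (3·9² + 9)/(2·9) ≡ 5/5. 5⁻¹ ≡ 8 (mod 13), so λ ≡ 5·8 ≡ 1.
  x = λ² - 9 - 9 = 1 - 18 ≡ 9; y = λ·(9 - 9) - 9 ≡ 4. → (9, 4)
add G: (9, 4) + (0, 5). λ = (5 - 4)/(0 - 9) ≡ 1/4 mod 13. 4⁻¹ ≡ 10 (mod 13), so λ ≡ 10.
  x = λ² - 9 - 0 = 100 - 9 ≡ 0; y = λ·(9 - 0) - 4 ≡ 8. → (0, 8)
double: tangent at (0, 8): λ = (3·0² + 9)/(2·8) ≡ 9/3. 3⁻¹ ≡ 9 (mod 13), so λ ≡ 9·9 ≡ 3.
  x = λ² - 0 - 0 = 9 - 0 ≡ 9; y = λ·(0 - 9) - 8 ≡ 4. → (9, 4)

(9, 4)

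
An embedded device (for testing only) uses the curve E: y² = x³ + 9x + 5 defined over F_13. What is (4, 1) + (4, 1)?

tangent at (4, 1): λ = (3·4² + 9)/(2·1) ≡ 5/2. 2⁻¹ ≡ 7 (mod 13), so λ ≡ 5·7 ≡ 9.
  x = λ² - 4 - 4 = 81 - 8 ≡ 8; y = λ·(4 - 8) - 1 ≡ 2. → (8, 2)

(8, 2)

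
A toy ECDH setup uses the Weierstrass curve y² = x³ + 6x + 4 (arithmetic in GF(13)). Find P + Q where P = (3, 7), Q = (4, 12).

(5, 9)

(3, 7) + (4, 12). λ = (12 - 7)/(4 - 3) ≡ 5/1 mod 13. 1⁻¹ ≡ 1 (mod 13) since 1·1 = 1 ≡ 1, so λ ≡ 5.
  x = λ² - 3 - 4 = 25 - 7 ≡ 5; y = λ·(3 - 5) - 7 ≡ 9. → (5, 9)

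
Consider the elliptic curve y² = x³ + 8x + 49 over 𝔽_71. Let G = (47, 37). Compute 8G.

Double-and-add on 8 = (1000)₂. Start with G = (47, 37) for the leading 1-bit.
double: tangent at (47, 37): λ = (3·47² + 8)/(2·37) ≡ 32/3. 3⁻¹ ≡ 24 (mod 71), so λ ≡ 32·24 ≡ 58.
  x = λ² - 47 - 47 = 3364 - 94 ≡ 4; y = λ·(47 - 4) - 37 ≡ 43. → (4, 43)
double: tangent at (4, 43): λ = (3·4² + 8)/(2·43) ≡ 56/15. 15⁻¹ ≡ 19 (mod 71), so λ ≡ 56·19 ≡ 70.
  x = λ² - 4 - 4 = 4900 - 8 ≡ 64; y = λ·(4 - 64) - 43 ≡ 17. → (64, 17)
double: tangent at (64, 17): λ = (3·64² + 8)/(2·17) ≡ 13/34. 34⁻¹ ≡ 23 (mod 71), so λ ≡ 13·23 ≡ 15.
  x = λ² - 64 - 64 = 225 - 128 ≡ 26; y = λ·(64 - 26) - 17 ≡ 56. → (26, 56)

(26, 56)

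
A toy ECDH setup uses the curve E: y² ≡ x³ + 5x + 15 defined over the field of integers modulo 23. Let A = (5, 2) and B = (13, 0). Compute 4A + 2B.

(14, 0)

First 4A:
Double-and-add on 4 = (100)₂. Start with A = (5, 2) for the leading 1-bit.
double: tangent at (5, 2): λ = (3·5² + 5)/(2·2) ≡ 11/4. 4⁻¹ ≡ 6 (mod 23) since 4·6 = 24 ≡ 1, so λ ≡ 11·6 ≡ 20.
  x = λ² - 5 - 5 = 400 - 10 ≡ 22; y = λ·(5 - 22) - 2 ≡ 3. → (22, 3)
double: tangent at (22, 3): λ = (3·22² + 5)/(2·3) ≡ 8/6. 6⁻¹ ≡ 4 (mod 23) since 6·4 = 24 ≡ 1, so λ ≡ 8·4 ≡ 9.
  x = λ² - 22 - 22 = 81 - 44 ≡ 14; y = λ·(22 - 14) - 3 ≡ 0. → (14, 0)
4A = (14, 0).
Next 2B:
Repeated addition: build up to 2B.
2B: (13, 0) + (13, 0): same x and y₁ ≡ -y₂, so the sum is O.
2B = O.
Finally 4A + 2B:
(14, 0) + O = (14, 0) (identity).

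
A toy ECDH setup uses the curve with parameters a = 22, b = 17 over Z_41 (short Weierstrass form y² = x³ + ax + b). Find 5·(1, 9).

Write Q = (1, 9).
Double-and-add on 5 = (101)₂. Start with Q = (1, 9) for the leading 1-bit.
double: tangent at (1, 9): λ = (3·1² + 22)/(2·9) ≡ 25/18. 18⁻¹ ≡ 16 (mod 41), so λ ≡ 25·16 ≡ 31.
  x = λ² - 1 - 1 = 961 - 2 ≡ 16; y = λ·(1 - 16) - 9 ≡ 18. → (16, 18)
double: tangent at (16, 18): λ = (3·16² + 22)/(2·18) ≡ 11/36. 36⁻¹ ≡ 8 (mod 41), so λ ≡ 11·8 ≡ 6.
  x = λ² - 16 - 16 = 36 - 32 ≡ 4; y = λ·(16 - 4) - 18 ≡ 13. → (4, 13)
add Q: (4, 13) + (1, 9). λ = (9 - 13)/(1 - 4) ≡ 37/38 mod 41. 38⁻¹ ≡ 27 (mod 41) since 38·27 = 1026 ≡ 1, so λ ≡ 15.
  x = λ² - 4 - 1 = 225 - 5 ≡ 15; y = λ·(4 - 15) - 13 ≡ 27. → (15, 27)

(15, 27)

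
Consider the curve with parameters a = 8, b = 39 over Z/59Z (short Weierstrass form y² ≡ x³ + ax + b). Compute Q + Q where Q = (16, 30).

tangent at (16, 30): λ = (3·16² + 8)/(2·30) ≡ 9/1. 1⁻¹ ≡ 1 (mod 59) since 1·1 = 1 ≡ 1, so λ ≡ 9·1 ≡ 9.
  x = λ² - 16 - 16 = 81 - 32 ≡ 49; y = λ·(16 - 49) - 30 ≡ 27. → (49, 27)

(49, 27)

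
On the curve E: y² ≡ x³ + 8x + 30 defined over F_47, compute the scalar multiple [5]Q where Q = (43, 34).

Double-and-add on 5 = (101)₂. Start with Q = (43, 34) for the leading 1-bit.
double: tangent at (43, 34): λ = (3·43² + 8)/(2·34) ≡ 9/21. 21⁻¹ ≡ 9 (mod 47) since 21·9 = 189 ≡ 1, so λ ≡ 9·9 ≡ 34.
  x = λ² - 43 - 43 = 1156 - 86 ≡ 36; y = λ·(43 - 36) - 34 ≡ 16. → (36, 16)
double: tangent at (36, 16): λ = (3·36² + 8)/(2·16) ≡ 42/32. 32⁻¹ ≡ 25 (mod 47), so λ ≡ 42·25 ≡ 16.
  x = λ² - 36 - 36 = 256 - 72 ≡ 43; y = λ·(36 - 43) - 16 ≡ 13. → (43, 13)
add Q: (43, 13) + (43, 34): same x and y₁ ≡ -y₂, so the sum is O.

O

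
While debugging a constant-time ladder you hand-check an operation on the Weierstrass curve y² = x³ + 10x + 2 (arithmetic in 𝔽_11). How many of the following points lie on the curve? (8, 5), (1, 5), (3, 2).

1

(8, 5): 5² ≡ 3, rhs ≡ 0 → off.
(1, 5): 5² ≡ 3, rhs ≡ 2 → off.
(3, 2): 2² ≡ 4, rhs ≡ 4 → on.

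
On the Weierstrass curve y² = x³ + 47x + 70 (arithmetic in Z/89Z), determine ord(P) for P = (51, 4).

7

2P: tangent at (51, 4): λ = (3·51² + 47)/(2·4) ≡ 18/8. 8⁻¹ ≡ 78 (mod 89), so λ ≡ 18·78 ≡ 69.
  x = λ² - 51 - 51 = 4761 - 102 ≡ 31; y = λ·(51 - 31) - 4 ≡ 41. → (31, 41)
3P: (31, 41) + (51, 4). λ = (4 - 41)/(51 - 31) ≡ 52/20 mod 89. 20⁻¹ ≡ 49 (mod 89), so λ ≡ 56.
  x = λ² - 31 - 51 = 3136 - 82 ≡ 28; y = λ·(31 - 28) - 41 ≡ 38. → (28, 38)
4P: (28, 38) + (51, 4). λ = (4 - 38)/(51 - 28) ≡ 55/23 mod 89. 23⁻¹ ≡ 31 (mod 89) since 23·31 = 713 ≡ 1, so λ ≡ 14.
  x = λ² - 28 - 51 = 196 - 79 ≡ 28; y = λ·(28 - 28) - 38 ≡ 51. → (28, 51)
5P: (28, 51) + (51, 4). λ = (4 - 51)/(51 - 28) ≡ 42/23 mod 89. 23⁻¹ ≡ 31 (mod 89), so λ ≡ 56.
  x = λ² - 28 - 51 = 3136 - 79 ≡ 31; y = λ·(28 - 31) - 51 ≡ 48. → (31, 48)
6P: (31, 48) + (51, 4). λ = (4 - 48)/(51 - 31) ≡ 45/20 mod 89. 20⁻¹ ≡ 49 (mod 89) since 20·49 = 980 ≡ 1, so λ ≡ 69.
  x = λ² - 31 - 51 = 4761 - 82 ≡ 51; y = λ·(31 - 51) - 48 ≡ 85. → (51, 85)
7P: (51, 85) + (51, 4): same x and y₁ ≡ -y₂, so the sum is the point at infinity.
7P = the point at infinity, so the order is 7.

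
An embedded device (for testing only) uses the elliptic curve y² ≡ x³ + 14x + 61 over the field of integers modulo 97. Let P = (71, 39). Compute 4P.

Repeated addition: build up to 4P.
2P: tangent at (71, 39): λ = (3·71² + 14)/(2·39) ≡ 5/78. 78⁻¹ ≡ 51 (mod 97), so λ ≡ 5·51 ≡ 61.
  x = λ² - 71 - 71 = 3721 - 142 ≡ 87; y = λ·(71 - 87) - 39 ≡ 52. → (87, 52)
3P: (87, 52) + (71, 39). λ = (39 - 52)/(71 - 87) ≡ 84/81 mod 97. 81⁻¹ ≡ 6 (mod 97), so λ ≡ 19.
  x = λ² - 87 - 71 = 361 - 158 ≡ 9; y = λ·(87 - 9) - 52 ≡ 72. → (9, 72)
4P: (9, 72) + (71, 39). λ = (39 - 72)/(71 - 9) ≡ 64/62 mod 97. 62⁻¹ ≡ 36 (mod 97), so λ ≡ 73.
  x = λ² - 9 - 71 = 5329 - 80 ≡ 11; y = λ·(9 - 11) - 72 ≡ 73. → (11, 73)

(11, 73)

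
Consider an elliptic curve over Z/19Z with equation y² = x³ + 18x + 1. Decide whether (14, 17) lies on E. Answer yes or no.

no

y² = 17² ≡ 4; x³ + 18x + 1 = 2997 ≡ 14 (mod 19). 4 ≠ 14.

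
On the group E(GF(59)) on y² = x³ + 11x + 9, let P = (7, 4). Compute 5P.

(44, 56)

Double-and-add on 5 = (101)₂. Start with P = (7, 4) for the leading 1-bit.
double: tangent at (7, 4): λ = (3·7² + 11)/(2·4) ≡ 40/8. 8⁻¹ ≡ 37 (mod 59), so λ ≡ 40·37 ≡ 5.
  x = λ² - 7 - 7 = 25 - 14 ≡ 11; y = λ·(7 - 11) - 4 ≡ 35. → (11, 35)
double: tangent at (11, 35): λ = (3·11² + 11)/(2·35) ≡ 20/11. 11⁻¹ ≡ 43 (mod 59) since 11·43 = 473 ≡ 1, so λ ≡ 20·43 ≡ 34.
  x = λ² - 11 - 11 = 1156 - 22 ≡ 13; y = λ·(11 - 13) - 35 ≡ 15. → (13, 15)
add P: (13, 15) + (7, 4). λ = (4 - 15)/(7 - 13) ≡ 48/53 mod 59. 53⁻¹ ≡ 49 (mod 59), so λ ≡ 51.
  x = λ² - 13 - 7 = 2601 - 20 ≡ 44; y = λ·(13 - 44) - 15 ≡ 56. → (44, 56)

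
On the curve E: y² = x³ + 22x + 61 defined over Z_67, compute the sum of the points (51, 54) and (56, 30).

(51, 54) + (56, 30). λ = (30 - 54)/(56 - 51) ≡ 43/5 mod 67. 5⁻¹ ≡ 27 (mod 67), so λ ≡ 22.
  x = λ² - 51 - 56 = 484 - 107 ≡ 42; y = λ·(51 - 42) - 54 ≡ 10. → (42, 10)

(42, 10)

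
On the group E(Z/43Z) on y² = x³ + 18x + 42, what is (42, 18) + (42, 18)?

(11, 18)

tangent at (42, 18): λ = (3·42² + 18)/(2·18) ≡ 21/36. 36⁻¹ ≡ 6 (mod 43) since 36·6 = 216 ≡ 1, so λ ≡ 21·6 ≡ 40.
  x = λ² - 42 - 42 = 1600 - 84 ≡ 11; y = λ·(42 - 11) - 18 ≡ 18. → (11, 18)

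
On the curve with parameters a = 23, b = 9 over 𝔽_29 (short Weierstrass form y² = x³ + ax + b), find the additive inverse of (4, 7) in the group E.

(4, 22)

-(4, 7) = (4, -7 mod 29) = (4, 22).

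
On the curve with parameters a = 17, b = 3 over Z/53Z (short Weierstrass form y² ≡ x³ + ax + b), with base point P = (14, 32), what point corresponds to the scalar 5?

Repeated addition: build up to 5P.
2P: tangent at (14, 32): λ = (3·14² + 17)/(2·32) ≡ 22/11. 11⁻¹ ≡ 29 (mod 53), so λ ≡ 22·29 ≡ 2.
  x = λ² - 14 - 14 = 4 - 28 ≡ 29; y = λ·(14 - 29) - 32 ≡ 44. → (29, 44)
3P: (29, 44) + (14, 32). λ = (32 - 44)/(14 - 29) ≡ 41/38 mod 53. 38⁻¹ ≡ 7 (mod 53), so λ ≡ 22.
  x = λ² - 29 - 14 = 484 - 43 ≡ 17; y = λ·(29 - 17) - 44 ≡ 8. → (17, 8)
4P: (17, 8) + (14, 32). λ = (32 - 8)/(14 - 17) ≡ 24/50 mod 53. 50⁻¹ ≡ 35 (mod 53) since 50·35 = 1750 ≡ 1, so λ ≡ 45.
  x = λ² - 17 - 14 = 2025 - 31 ≡ 33; y = λ·(17 - 33) - 8 ≡ 14. → (33, 14)
5P: (33, 14) + (14, 32). λ = (32 - 14)/(14 - 33) ≡ 18/34 mod 53. 34⁻¹ ≡ 39 (mod 53), so λ ≡ 13.
  x = λ² - 33 - 14 = 169 - 47 ≡ 16; y = λ·(33 - 16) - 14 ≡ 48. → (16, 48)

(16, 48)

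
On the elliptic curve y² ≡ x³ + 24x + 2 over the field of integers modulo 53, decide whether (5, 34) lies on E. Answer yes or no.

no

y² = 34² ≡ 43; x³ + 24x + 2 = 247 ≡ 35 (mod 53). 43 ≠ 35.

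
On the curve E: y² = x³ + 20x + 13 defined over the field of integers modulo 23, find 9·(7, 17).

(16, 6)

Write P = (7, 17).
Repeated addition: build up to 9P.
2P: tangent at (7, 17): λ = (3·7² + 20)/(2·17) ≡ 6/11. 11⁻¹ ≡ 21 (mod 23), so λ ≡ 6·21 ≡ 11.
  x = λ² - 7 - 7 = 121 - 14 ≡ 15; y = λ·(7 - 15) - 17 ≡ 10. → (15, 10)
3P: (15, 10) + (7, 17). λ = (17 - 10)/(7 - 15) ≡ 7/15 mod 23. 15⁻¹ ≡ 20 (mod 23), so λ ≡ 2.
  x = λ² - 15 - 7 = 4 - 22 ≡ 5; y = λ·(15 - 5) - 10 ≡ 10. → (5, 10)
4P: (5, 10) + (7, 17). λ = (17 - 10)/(7 - 5) ≡ 7/2 mod 23. 2⁻¹ ≡ 12 (mod 23), so λ ≡ 15.
  x = λ² - 5 - 7 = 225 - 12 ≡ 6; y = λ·(5 - 6) - 10 ≡ 21. → (6, 21)
5P: (6, 21) + (7, 17). λ = (17 - 21)/(7 - 6) ≡ 19/1 mod 23. 1⁻¹ ≡ 1 (mod 23) since 1·1 = 1 ≡ 1, so λ ≡ 19.
  x = λ² - 6 - 7 = 361 - 13 ≡ 3; y = λ·(6 - 3) - 21 ≡ 13. → (3, 13)
6P: (3, 13) + (7, 17). λ = (17 - 13)/(7 - 3) ≡ 4/4 mod 23. 4⁻¹ ≡ 6 (mod 23), so λ ≡ 1.
  x = λ² - 3 - 7 = 1 - 10 ≡ 14; y = λ·(3 - 14) - 13 ≡ 22. → (14, 22)
7P: (14, 22) + (7, 17). λ = (17 - 22)/(7 - 14) ≡ 18/16 mod 23. 16⁻¹ ≡ 13 (mod 23) since 16·13 = 208 ≡ 1, so λ ≡ 4.
  x = λ² - 14 - 7 = 16 - 21 ≡ 18; y = λ·(14 - 18) - 22 ≡ 8. → (18, 8)
8P: (18, 8) + (7, 17). λ = (17 - 8)/(7 - 18) ≡ 9/12 mod 23. 12⁻¹ ≡ 2 (mod 23) since 12·2 = 24 ≡ 1, so λ ≡ 18.
  x = λ² - 18 - 7 = 324 - 25 ≡ 0; y = λ·(18 - 0) - 8 ≡ 17. → (0, 17)
9P: (0, 17) + (7, 17). λ = (17 - 17)/(7 - 0) ≡ 0/7 mod 23. 7⁻¹ ≡ 10 (mod 23) since 7·10 = 70 ≡ 1, so λ ≡ 0.
  x = λ² - 0 - 7 = 0 - 7 ≡ 16; y = λ·(0 - 16) - 17 ≡ 6. → (16, 6)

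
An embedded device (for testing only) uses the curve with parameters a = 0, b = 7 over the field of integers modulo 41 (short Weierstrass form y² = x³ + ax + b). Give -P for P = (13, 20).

(13, 21)

-(13, 20) = (13, -20 mod 41) = (13, 21).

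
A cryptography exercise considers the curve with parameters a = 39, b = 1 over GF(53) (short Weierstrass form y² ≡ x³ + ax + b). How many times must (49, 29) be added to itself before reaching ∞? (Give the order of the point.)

2P: tangent at (49, 29): λ = (3·49² + 39)/(2·29) ≡ 34/5. 5⁻¹ ≡ 32 (mod 53) since 5·32 = 160 ≡ 1, so λ ≡ 34·32 ≡ 28.
  x = λ² - 49 - 49 = 784 - 98 ≡ 50; y = λ·(49 - 50) - 29 ≡ 49. → (50, 49)
3P: (50, 49) + (49, 29). λ = (29 - 49)/(49 - 50) ≡ 33/52 mod 53. 52⁻¹ ≡ 52 (mod 53), so λ ≡ 20.
  x = λ² - 50 - 49 = 400 - 99 ≡ 36; y = λ·(50 - 36) - 49 ≡ 19. → (36, 19)
4P: (36, 19) + (49, 29). λ = (29 - 19)/(49 - 36) ≡ 10/13 mod 53. 13⁻¹ ≡ 49 (mod 53) since 13·49 = 637 ≡ 1, so λ ≡ 13.
  x = λ² - 36 - 49 = 169 - 85 ≡ 31; y = λ·(36 - 31) - 19 ≡ 46. → (31, 46)
5P: (31, 46) + (49, 29). λ = (29 - 46)/(49 - 31) ≡ 36/18 mod 53. 18⁻¹ ≡ 3 (mod 53), so λ ≡ 2.
  x = λ² - 31 - 49 = 4 - 80 ≡ 30; y = λ·(31 - 30) - 46 ≡ 9. → (30, 9)
6P: (30, 9) + (49, 29). λ = (29 - 9)/(49 - 30) ≡ 20/19 mod 53. 19⁻¹ ≡ 14 (mod 53) since 19·14 = 266 ≡ 1, so λ ≡ 15.
  x = λ² - 30 - 49 = 225 - 79 ≡ 40; y = λ·(30 - 40) - 9 ≡ 0. → (40, 0)
7P: (40, 0) + (49, 29). λ = (29 - 0)/(49 - 40) ≡ 29/9 mod 53. 9⁻¹ ≡ 6 (mod 53), so λ ≡ 15.
  x = λ² - 40 - 49 = 225 - 89 ≡ 30; y = λ·(40 - 30) - 0 ≡ 44. → (30, 44)
8P: (30, 44) + (49, 29). λ = (29 - 44)/(49 - 30) ≡ 38/19 mod 53. 19⁻¹ ≡ 14 (mod 53), so λ ≡ 2.
  x = λ² - 30 - 49 = 4 - 79 ≡ 31; y = λ·(30 - 31) - 44 ≡ 7. → (31, 7)
9P: (31, 7) + (49, 29). λ = (29 - 7)/(49 - 31) ≡ 22/18 mod 53. 18⁻¹ ≡ 3 (mod 53), so λ ≡ 13.
  x = λ² - 31 - 49 = 169 - 80 ≡ 36; y = λ·(31 - 36) - 7 ≡ 34. → (36, 34)
10P: (36, 34) + (49, 29). λ = (29 - 34)/(49 - 36) ≡ 48/13 mod 53. 13⁻¹ ≡ 49 (mod 53), so λ ≡ 20.
  x = λ² - 36 - 49 = 400 - 85 ≡ 50; y = λ·(36 - 50) - 34 ≡ 4. → (50, 4)
11P: (50, 4) + (49, 29). λ = (29 - 4)/(49 - 50) ≡ 25/52 mod 53. 52⁻¹ ≡ 52 (mod 53) since 52·52 = 2704 ≡ 1, so λ ≡ 28.
  x = λ² - 50 - 49 = 784 - 99 ≡ 49; y = λ·(50 - 49) - 4 ≡ 24. → (49, 24)
12P: (49, 24) + (49, 29): same x and y₁ ≡ -y₂, so the sum is ∞.
12P = ∞, so the order is 12.

12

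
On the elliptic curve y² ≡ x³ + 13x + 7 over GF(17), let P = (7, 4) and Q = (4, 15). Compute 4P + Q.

First 4P:
Double-and-add on 4 = (100)₂. Start with P = (7, 4) for the leading 1-bit.
double: tangent at (7, 4): λ = (3·7² + 13)/(2·4) ≡ 7/8. 8⁻¹ ≡ 15 (mod 17) since 8·15 = 120 ≡ 1, so λ ≡ 7·15 ≡ 3.
  x = λ² - 7 - 7 = 9 - 14 ≡ 12; y = λ·(7 - 12) - 4 ≡ 15. → (12, 15)
double: tangent at (12, 15): λ = (3·12² + 13)/(2·15) ≡ 3/13. 13⁻¹ ≡ 4 (mod 17), so λ ≡ 3·4 ≡ 12.
  x = λ² - 12 - 12 = 144 - 24 ≡ 1; y = λ·(12 - 1) - 15 ≡ 15. → (1, 15)
4P = (1, 15).
Finally 4P + Q:
(1, 15) + (4, 15). λ = (15 - 15)/(4 - 1) ≡ 0/3 mod 17. 3⁻¹ ≡ 6 (mod 17) since 3·6 = 18 ≡ 1, so λ ≡ 0.
  x = λ² - 1 - 4 = 0 - 5 ≡ 12; y = λ·(1 - 12) - 15 ≡ 2. → (12, 2)

(12, 2)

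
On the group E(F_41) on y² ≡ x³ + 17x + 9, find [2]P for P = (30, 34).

tangent at (30, 34): λ = (3·30² + 17)/(2·34) ≡ 11/27. 27⁻¹ ≡ 38 (mod 41) since 27·38 = 1026 ≡ 1, so λ ≡ 11·38 ≡ 8.
  x = λ² - 30 - 30 = 64 - 60 ≡ 4; y = λ·(30 - 4) - 34 ≡ 10. → (4, 10)

(4, 10)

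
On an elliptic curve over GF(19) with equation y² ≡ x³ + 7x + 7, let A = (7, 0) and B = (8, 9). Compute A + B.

(7, 0) + (8, 9). λ = (9 - 0)/(8 - 7) ≡ 9/1 mod 19. 1⁻¹ ≡ 1 (mod 19), so λ ≡ 9.
  x = λ² - 7 - 8 = 81 - 15 ≡ 9; y = λ·(7 - 9) - 0 ≡ 1. → (9, 1)

(9, 1)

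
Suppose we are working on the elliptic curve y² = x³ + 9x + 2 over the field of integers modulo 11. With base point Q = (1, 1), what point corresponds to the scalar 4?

(1, 1)

Repeated addition: build up to 4Q.
2Q: tangent at (1, 1): λ = (3·1² + 9)/(2·1) ≡ 1/2. 2⁻¹ ≡ 6 (mod 11) since 2·6 = 12 ≡ 1, so λ ≡ 1·6 ≡ 6.
  x = λ² - 1 - 1 = 36 - 2 ≡ 1; y = λ·(1 - 1) - 1 ≡ 10. → (1, 10)
3Q: (1, 10) + (1, 1): same x and y₁ ≡ -y₂, so the sum is the point at infinity.
4Q: the point at infinity + (1, 1) = (1, 1) (identity).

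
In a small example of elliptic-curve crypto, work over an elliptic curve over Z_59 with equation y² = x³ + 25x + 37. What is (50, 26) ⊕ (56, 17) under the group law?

(29, 31)

(50, 26) + (56, 17). λ = (17 - 26)/(56 - 50) ≡ 50/6 mod 59. 6⁻¹ ≡ 10 (mod 59) since 6·10 = 60 ≡ 1, so λ ≡ 28.
  x = λ² - 50 - 56 = 784 - 106 ≡ 29; y = λ·(50 - 29) - 26 ≡ 31. → (29, 31)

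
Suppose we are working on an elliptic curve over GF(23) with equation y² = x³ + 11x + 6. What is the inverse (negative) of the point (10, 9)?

(10, 14)

-(10, 9) = (10, -9 mod 23) = (10, 14).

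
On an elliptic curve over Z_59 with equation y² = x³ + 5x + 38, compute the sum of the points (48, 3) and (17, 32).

(48, 3) + (17, 32). λ = (32 - 3)/(17 - 48) ≡ 29/28 mod 59. 28⁻¹ ≡ 19 (mod 59) since 28·19 = 532 ≡ 1, so λ ≡ 20.
  x = λ² - 48 - 17 = 400 - 65 ≡ 40; y = λ·(48 - 40) - 3 ≡ 39. → (40, 39)

(40, 39)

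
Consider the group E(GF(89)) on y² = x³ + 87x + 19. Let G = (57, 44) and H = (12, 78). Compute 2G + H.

First 2G:
Repeated addition: build up to 2G.
2G: tangent at (57, 44): λ = (3·57² + 87)/(2·44) ≡ 44/88. 88⁻¹ ≡ 88 (mod 89) since 88·88 = 7744 ≡ 1, so λ ≡ 44·88 ≡ 45.
  x = λ² - 57 - 57 = 2025 - 114 ≡ 42; y = λ·(57 - 42) - 44 ≡ 8. → (42, 8)
2G = (42, 8).
Finally 2G + H:
(42, 8) + (12, 78). λ = (78 - 8)/(12 - 42) ≡ 70/59 mod 89. 59⁻¹ ≡ 86 (mod 89), so λ ≡ 57.
  x = λ² - 42 - 12 = 3249 - 54 ≡ 80; y = λ·(42 - 80) - 8 ≡ 51. → (80, 51)

(80, 51)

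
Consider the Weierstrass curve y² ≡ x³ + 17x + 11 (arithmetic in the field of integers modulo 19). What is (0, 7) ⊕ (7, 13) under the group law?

(17, 11)

(0, 7) + (7, 13). λ = (13 - 7)/(7 - 0) ≡ 6/7 mod 19. 7⁻¹ ≡ 11 (mod 19), so λ ≡ 9.
  x = λ² - 0 - 7 = 81 - 7 ≡ 17; y = λ·(0 - 17) - 7 ≡ 11. → (17, 11)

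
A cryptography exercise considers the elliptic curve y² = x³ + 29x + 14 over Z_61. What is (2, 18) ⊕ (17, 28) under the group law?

(2, 18) + (17, 28). λ = (28 - 18)/(17 - 2) ≡ 10/15 mod 61. 15⁻¹ ≡ 57 (mod 61) since 15·57 = 855 ≡ 1, so λ ≡ 21.
  x = λ² - 2 - 17 = 441 - 19 ≡ 56; y = λ·(2 - 56) - 18 ≡ 7. → (56, 7)

(56, 7)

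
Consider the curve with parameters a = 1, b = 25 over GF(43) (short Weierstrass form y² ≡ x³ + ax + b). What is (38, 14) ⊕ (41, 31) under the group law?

(38, 14) + (41, 31). λ = (31 - 14)/(41 - 38) ≡ 17/3 mod 43. 3⁻¹ ≡ 29 (mod 43), so λ ≡ 20.
  x = λ² - 38 - 41 = 400 - 79 ≡ 20; y = λ·(38 - 20) - 14 ≡ 2. → (20, 2)

(20, 2)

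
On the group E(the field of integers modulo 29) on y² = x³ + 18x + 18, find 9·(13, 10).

(7, 9)

Write Q = (13, 10).
Repeated addition: build up to 9Q.
2Q: tangent at (13, 10): λ = (3·13² + 18)/(2·10) ≡ 3/20. 20⁻¹ ≡ 16 (mod 29) since 20·16 = 320 ≡ 1, so λ ≡ 3·16 ≡ 19.
  x = λ² - 13 - 13 = 361 - 26 ≡ 16; y = λ·(13 - 16) - 10 ≡ 20. → (16, 20)
3Q: (16, 20) + (13, 10). λ = (10 - 20)/(13 - 16) ≡ 19/26 mod 29. 26⁻¹ ≡ 19 (mod 29), so λ ≡ 13.
  x = λ² - 16 - 13 = 169 - 29 ≡ 24; y = λ·(16 - 24) - 20 ≡ 21. → (24, 21)
4Q: (24, 21) + (13, 10). λ = (10 - 21)/(13 - 24) ≡ 18/18 mod 29. 18⁻¹ ≡ 21 (mod 29), so λ ≡ 1.
  x = λ² - 24 - 13 = 1 - 37 ≡ 22; y = λ·(24 - 22) - 21 ≡ 10. → (22, 10)
5Q: (22, 10) + (13, 10). λ = (10 - 10)/(13 - 22) ≡ 0/20 mod 29. 20⁻¹ ≡ 16 (mod 29) since 20·16 = 320 ≡ 1, so λ ≡ 0.
  x = λ² - 22 - 13 = 0 - 35 ≡ 23; y = λ·(22 - 23) - 10 ≡ 19. → (23, 19)
6Q: (23, 19) + (13, 10). λ = (10 - 19)/(13 - 23) ≡ 20/19 mod 29. 19⁻¹ ≡ 26 (mod 29), so λ ≡ 27.
  x = λ² - 23 - 13 = 729 - 36 ≡ 26; y = λ·(23 - 26) - 19 ≡ 16. → (26, 16)
7Q: (26, 16) + (13, 10). λ = (10 - 16)/(13 - 26) ≡ 23/16 mod 29. 16⁻¹ ≡ 20 (mod 29) since 16·20 = 320 ≡ 1, so λ ≡ 25.
  x = λ² - 26 - 13 = 625 - 39 ≡ 6; y = λ·(26 - 6) - 16 ≡ 20. → (6, 20)
8Q: (6, 20) + (13, 10). λ = (10 - 20)/(13 - 6) ≡ 19/7 mod 29. 7⁻¹ ≡ 25 (mod 29) since 7·25 = 175 ≡ 1, so λ ≡ 11.
  x = λ² - 6 - 13 = 121 - 19 ≡ 15; y = λ·(6 - 15) - 20 ≡ 26. → (15, 26)
9Q: (15, 26) + (13, 10). λ = (10 - 26)/(13 - 15) ≡ 13/27 mod 29. 27⁻¹ ≡ 14 (mod 29), so λ ≡ 8.
  x = λ² - 15 - 13 = 64 - 28 ≡ 7; y = λ·(15 - 7) - 26 ≡ 9. → (7, 9)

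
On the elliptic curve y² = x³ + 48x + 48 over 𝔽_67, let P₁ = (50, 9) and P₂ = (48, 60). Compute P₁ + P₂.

(50, 9) + (48, 60). λ = (60 - 9)/(48 - 50) ≡ 51/65 mod 67. 65⁻¹ ≡ 33 (mod 67) since 65·33 = 2145 ≡ 1, so λ ≡ 8.
  x = λ² - 50 - 48 = 64 - 98 ≡ 33; y = λ·(50 - 33) - 9 ≡ 60. → (33, 60)

(33, 60)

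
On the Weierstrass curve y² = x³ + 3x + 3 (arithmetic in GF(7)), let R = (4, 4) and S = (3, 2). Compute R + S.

(4, 4) + (3, 2). λ = (2 - 4)/(3 - 4) ≡ 5/6 mod 7. 6⁻¹ ≡ 6 (mod 7), so λ ≡ 2.
  x = λ² - 4 - 3 = 4 - 7 ≡ 4; y = λ·(4 - 4) - 4 ≡ 3. → (4, 3)

(4, 3)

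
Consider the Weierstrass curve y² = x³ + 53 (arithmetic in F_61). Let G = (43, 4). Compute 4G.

(60, 33)

Double-and-add on 4 = (100)₂. Start with G = (43, 4) for the leading 1-bit.
double: tangent at (43, 4): λ = (3·43² + 0)/(2·4) ≡ 57/8. 8⁻¹ ≡ 23 (mod 61), so λ ≡ 57·23 ≡ 30.
  x = λ² - 43 - 43 = 900 - 86 ≡ 21; y = λ·(43 - 21) - 4 ≡ 46. → (21, 46)
double: tangent at (21, 46): λ = (3·21² + 0)/(2·46) ≡ 42/31. 31⁻¹ ≡ 2 (mod 61), so λ ≡ 42·2 ≡ 23.
  x = λ² - 21 - 21 = 529 - 42 ≡ 60; y = λ·(21 - 60) - 46 ≡ 33. → (60, 33)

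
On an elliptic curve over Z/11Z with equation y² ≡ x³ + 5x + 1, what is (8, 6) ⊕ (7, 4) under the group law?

(0, 10)

(8, 6) + (7, 4). λ = (4 - 6)/(7 - 8) ≡ 9/10 mod 11. 10⁻¹ ≡ 10 (mod 11), so λ ≡ 2.
  x = λ² - 8 - 7 = 4 - 15 ≡ 0; y = λ·(8 - 0) - 6 ≡ 10. → (0, 10)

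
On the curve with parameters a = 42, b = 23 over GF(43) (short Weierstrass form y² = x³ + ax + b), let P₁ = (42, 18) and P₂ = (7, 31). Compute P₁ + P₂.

(0, 18)

(42, 18) + (7, 31). λ = (31 - 18)/(7 - 42) ≡ 13/8 mod 43. 8⁻¹ ≡ 27 (mod 43) since 8·27 = 216 ≡ 1, so λ ≡ 7.
  x = λ² - 42 - 7 = 49 - 49 ≡ 0; y = λ·(42 - 0) - 18 ≡ 18. → (0, 18)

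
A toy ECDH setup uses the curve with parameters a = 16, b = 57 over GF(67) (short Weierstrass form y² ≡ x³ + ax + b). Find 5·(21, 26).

(35, 64)

Write Q = (21, 26).
Repeated addition: build up to 5Q.
2Q: tangent at (21, 26): λ = (3·21² + 16)/(2·26) ≡ 66/52. 52⁻¹ ≡ 58 (mod 67) since 52·58 = 3016 ≡ 1, so λ ≡ 66·58 ≡ 9.
  x = λ² - 21 - 21 = 81 - 42 ≡ 39; y = λ·(21 - 39) - 26 ≡ 13. → (39, 13)
3Q: (39, 13) + (21, 26). λ = (26 - 13)/(21 - 39) ≡ 13/49 mod 67. 49⁻¹ ≡ 26 (mod 67) since 49·26 = 1274 ≡ 1, so λ ≡ 3.
  x = λ² - 39 - 21 = 9 - 60 ≡ 16; y = λ·(39 - 16) - 13 ≡ 56. → (16, 56)
4Q: (16, 56) + (21, 26). λ = (26 - 56)/(21 - 16) ≡ 37/5 mod 67. 5⁻¹ ≡ 27 (mod 67) since 5·27 = 135 ≡ 1, so λ ≡ 61.
  x = λ² - 16 - 21 = 3721 - 37 ≡ 66; y = λ·(16 - 66) - 56 ≡ 43. → (66, 43)
5Q: (66, 43) + (21, 26). λ = (26 - 43)/(21 - 66) ≡ 50/22 mod 67. 22⁻¹ ≡ 64 (mod 67), so λ ≡ 51.
  x = λ² - 66 - 21 = 2601 - 87 ≡ 35; y = λ·(66 - 35) - 43 ≡ 64. → (35, 64)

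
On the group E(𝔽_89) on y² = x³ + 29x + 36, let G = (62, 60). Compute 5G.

(11, 23)

Double-and-add on 5 = (101)₂. Start with G = (62, 60) for the leading 1-bit.
double: tangent at (62, 60): λ = (3·62² + 29)/(2·60) ≡ 80/31. 31⁻¹ ≡ 23 (mod 89), so λ ≡ 80·23 ≡ 60.
  x = λ² - 62 - 62 = 3600 - 124 ≡ 5; y = λ·(62 - 5) - 60 ≡ 67. → (5, 67)
double: tangent at (5, 67): λ = (3·5² + 29)/(2·67) ≡ 15/45. 45⁻¹ ≡ 2 (mod 89) since 45·2 = 90 ≡ 1, so λ ≡ 15·2 ≡ 30.
  x = λ² - 5 - 5 = 900 - 10 ≡ 0; y = λ·(5 - 0) - 67 ≡ 83. → (0, 83)
add G: (0, 83) + (62, 60). λ = (60 - 83)/(62 - 0) ≡ 66/62 mod 89. 62⁻¹ ≡ 56 (mod 89), so λ ≡ 47.
  x = λ² - 0 - 62 = 2209 - 62 ≡ 11; y = λ·(0 - 11) - 83 ≡ 23. → (11, 23)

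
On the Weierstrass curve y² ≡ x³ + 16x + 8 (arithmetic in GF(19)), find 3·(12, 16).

(7, 8)

Write G = (12, 16).
Repeated addition: build up to 3G.
2G: tangent at (12, 16): λ = (3·12² + 16)/(2·16) ≡ 11/13. 13⁻¹ ≡ 3 (mod 19) since 13·3 = 39 ≡ 1, so λ ≡ 11·3 ≡ 14.
  x = λ² - 12 - 12 = 196 - 24 ≡ 1; y = λ·(12 - 1) - 16 ≡ 5. → (1, 5)
3G: (1, 5) + (12, 16). λ = (16 - 5)/(12 - 1) ≡ 11/11 mod 19. 11⁻¹ ≡ 7 (mod 19), so λ ≡ 1.
  x = λ² - 1 - 12 = 1 - 13 ≡ 7; y = λ·(1 - 7) - 5 ≡ 8. → (7, 8)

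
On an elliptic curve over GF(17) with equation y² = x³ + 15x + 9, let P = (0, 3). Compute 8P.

Repeated addition: build up to 8P.
2P: tangent at (0, 3): λ = (3·0² + 15)/(2·3) ≡ 15/6. 6⁻¹ ≡ 3 (mod 17), so λ ≡ 15·3 ≡ 11.
  x = λ² - 0 - 0 = 121 - 0 ≡ 2; y = λ·(0 - 2) - 3 ≡ 9. → (2, 9)
3P: (2, 9) + (0, 3). λ = (3 - 9)/(0 - 2) ≡ 11/15 mod 17. 15⁻¹ ≡ 8 (mod 17) since 15·8 = 120 ≡ 1, so λ ≡ 3.
  x = λ² - 2 - 0 = 9 - 2 ≡ 7; y = λ·(2 - 7) - 9 ≡ 10. → (7, 10)
4P: (7, 10) + (0, 3). λ = (3 - 10)/(0 - 7) ≡ 10/10 mod 17. 10⁻¹ ≡ 12 (mod 17), so λ ≡ 1.
  x = λ² - 7 - 0 = 1 - 7 ≡ 11; y = λ·(7 - 11) - 10 ≡ 3. → (11, 3)
5P: (11, 3) + (0, 3). λ = (3 - 3)/(0 - 11) ≡ 0/6 mod 17. 6⁻¹ ≡ 3 (mod 17), so λ ≡ 0.
  x = λ² - 11 - 0 = 0 - 11 ≡ 6; y = λ·(11 - 6) - 3 ≡ 14. → (6, 14)
6P: (6, 14) + (0, 3). λ = (3 - 14)/(0 - 6) ≡ 6/11 mod 17. 11⁻¹ ≡ 14 (mod 17), so λ ≡ 16.
  x = λ² - 6 - 0 = 256 - 6 ≡ 12; y = λ·(6 - 12) - 14 ≡ 9. → (12, 9)
7P: (12, 9) + (0, 3). λ = (3 - 9)/(0 - 12) ≡ 11/5 mod 17. 5⁻¹ ≡ 7 (mod 17), so λ ≡ 9.
  x = λ² - 12 - 0 = 81 - 12 ≡ 1; y = λ·(12 - 1) - 9 ≡ 5. → (1, 5)
8P: (1, 5) + (0, 3). λ = (3 - 5)/(0 - 1) ≡ 15/16 mod 17. 16⁻¹ ≡ 16 (mod 17), so λ ≡ 2.
  x = λ² - 1 - 0 = 4 - 1 ≡ 3; y = λ·(1 - 3) - 5 ≡ 8. → (3, 8)

(3, 8)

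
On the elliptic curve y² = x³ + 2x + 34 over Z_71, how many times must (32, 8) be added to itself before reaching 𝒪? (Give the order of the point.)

2P: tangent at (32, 8): λ = (3·32² + 2)/(2·8) ≡ 21/16. 16⁻¹ ≡ 40 (mod 71), so λ ≡ 21·40 ≡ 59.
  x = λ² - 32 - 32 = 3481 - 64 ≡ 9; y = λ·(32 - 9) - 8 ≡ 0. → (9, 0)
3P: (9, 0) + (32, 8). λ = (8 - 0)/(32 - 9) ≡ 8/23 mod 71. 23⁻¹ ≡ 34 (mod 71) since 23·34 = 782 ≡ 1, so λ ≡ 59.
  x = λ² - 9 - 32 = 3481 - 41 ≡ 32; y = λ·(9 - 32) - 0 ≡ 63. → (32, 63)
4P: (32, 63) + (32, 8): same x and y₁ ≡ -y₂, so the sum is 𝒪.
4P = 𝒪, so the order is 4.

4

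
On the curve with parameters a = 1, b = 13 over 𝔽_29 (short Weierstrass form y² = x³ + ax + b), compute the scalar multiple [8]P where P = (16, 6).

(0, 10)

Double-and-add on 8 = (1000)₂. Start with P = (16, 6) for the leading 1-bit.
double: tangent at (16, 6): λ = (3·16² + 1)/(2·6) ≡ 15/12. 12⁻¹ ≡ 17 (mod 29) since 12·17 = 204 ≡ 1, so λ ≡ 15·17 ≡ 23.
  x = λ² - 16 - 16 = 529 - 32 ≡ 4; y = λ·(16 - 4) - 6 ≡ 9. → (4, 9)
double: tangent at (4, 9): λ = (3·4² + 1)/(2·9) ≡ 20/18. 18⁻¹ ≡ 21 (mod 29) since 18·21 = 378 ≡ 1, so λ ≡ 20·21 ≡ 14.
  x = λ² - 4 - 4 = 196 - 8 ≡ 14; y = λ·(4 - 14) - 9 ≡ 25. → (14, 25)
double: tangent at (14, 25): λ = (3·14² + 1)/(2·25) ≡ 9/21. 21⁻¹ ≡ 18 (mod 29) since 21·18 = 378 ≡ 1, so λ ≡ 9·18 ≡ 17.
  x = λ² - 14 - 14 = 289 - 28 ≡ 0; y = λ·(14 - 0) - 25 ≡ 10. → (0, 10)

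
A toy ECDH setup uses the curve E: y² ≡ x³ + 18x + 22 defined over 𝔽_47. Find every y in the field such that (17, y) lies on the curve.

x³ + 18x + 22 = 5241 ≡ 24 (mod 47).
Square roots of 24 mod 47: 20 and 27 (since 20² = 400 ≡ 24).

20, 27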